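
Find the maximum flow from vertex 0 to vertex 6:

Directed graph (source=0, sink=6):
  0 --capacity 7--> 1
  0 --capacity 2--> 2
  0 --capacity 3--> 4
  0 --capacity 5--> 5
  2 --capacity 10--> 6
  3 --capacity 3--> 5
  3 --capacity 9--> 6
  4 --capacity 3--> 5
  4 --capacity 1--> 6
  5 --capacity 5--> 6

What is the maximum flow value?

Computing max flow:
  Flow on (0->2): 2/2
  Flow on (0->4): 3/3
  Flow on (0->5): 3/5
  Flow on (2->6): 2/10
  Flow on (4->5): 2/3
  Flow on (4->6): 1/1
  Flow on (5->6): 5/5
Maximum flow = 8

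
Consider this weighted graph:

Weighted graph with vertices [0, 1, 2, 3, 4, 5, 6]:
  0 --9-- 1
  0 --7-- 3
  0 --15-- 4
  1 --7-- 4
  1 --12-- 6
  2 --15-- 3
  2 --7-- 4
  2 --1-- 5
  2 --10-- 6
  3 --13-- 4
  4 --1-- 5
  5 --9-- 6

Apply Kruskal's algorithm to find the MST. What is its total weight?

Applying Kruskal's algorithm (sort edges by weight, add if no cycle):
  Add (2,5) w=1
  Add (4,5) w=1
  Add (0,3) w=7
  Add (1,4) w=7
  Skip (2,4) w=7 (creates cycle)
  Add (0,1) w=9
  Add (5,6) w=9
  Skip (2,6) w=10 (creates cycle)
  Skip (1,6) w=12 (creates cycle)
  Skip (3,4) w=13 (creates cycle)
  Skip (0,4) w=15 (creates cycle)
  Skip (2,3) w=15 (creates cycle)
MST weight = 34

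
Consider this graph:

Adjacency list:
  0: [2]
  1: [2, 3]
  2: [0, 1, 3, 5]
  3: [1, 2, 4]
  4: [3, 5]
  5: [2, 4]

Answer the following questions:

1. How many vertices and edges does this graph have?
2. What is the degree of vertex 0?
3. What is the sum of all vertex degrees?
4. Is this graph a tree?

Count: 6 vertices, 7 edges.
Vertex 0 has neighbors [2], degree = 1.
Handshaking lemma: 2 * 7 = 14.
A tree on 6 vertices has 5 edges. This graph has 7 edges (2 extra). Not a tree.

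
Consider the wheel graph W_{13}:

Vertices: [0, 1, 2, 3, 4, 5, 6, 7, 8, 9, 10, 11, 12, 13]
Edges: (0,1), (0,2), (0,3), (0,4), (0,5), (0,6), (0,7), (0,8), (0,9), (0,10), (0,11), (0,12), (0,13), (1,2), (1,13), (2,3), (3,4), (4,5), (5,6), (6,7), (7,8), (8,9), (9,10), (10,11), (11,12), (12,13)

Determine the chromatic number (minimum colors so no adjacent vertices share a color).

W_{13} = C_{13} plus a hub adjacent to every cycle vertex.
The outer cycle needs 3 colors (odd cycle); the hub is adjacent to all of them so needs a fresh color.
Chromatic number = 3 + 1 = 4.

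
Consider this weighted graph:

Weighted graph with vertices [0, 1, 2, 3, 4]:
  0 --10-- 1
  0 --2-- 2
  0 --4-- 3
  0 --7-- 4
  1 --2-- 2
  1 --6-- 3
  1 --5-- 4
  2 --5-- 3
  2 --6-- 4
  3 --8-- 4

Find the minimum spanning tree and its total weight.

Applying Kruskal's algorithm (sort edges by weight, add if no cycle):
  Add (0,2) w=2
  Add (1,2) w=2
  Add (0,3) w=4
  Add (1,4) w=5
  Skip (2,3) w=5 (creates cycle)
  Skip (1,3) w=6 (creates cycle)
  Skip (2,4) w=6 (creates cycle)
  Skip (0,4) w=7 (creates cycle)
  Skip (3,4) w=8 (creates cycle)
  Skip (0,1) w=10 (creates cycle)
MST weight = 13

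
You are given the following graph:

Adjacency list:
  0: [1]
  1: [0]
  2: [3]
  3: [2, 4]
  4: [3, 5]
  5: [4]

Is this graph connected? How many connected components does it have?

Checking connectivity: the graph has 2 connected component(s).
Components: [[0, 1], [2, 3, 4, 5]]. The graph is NOT connected.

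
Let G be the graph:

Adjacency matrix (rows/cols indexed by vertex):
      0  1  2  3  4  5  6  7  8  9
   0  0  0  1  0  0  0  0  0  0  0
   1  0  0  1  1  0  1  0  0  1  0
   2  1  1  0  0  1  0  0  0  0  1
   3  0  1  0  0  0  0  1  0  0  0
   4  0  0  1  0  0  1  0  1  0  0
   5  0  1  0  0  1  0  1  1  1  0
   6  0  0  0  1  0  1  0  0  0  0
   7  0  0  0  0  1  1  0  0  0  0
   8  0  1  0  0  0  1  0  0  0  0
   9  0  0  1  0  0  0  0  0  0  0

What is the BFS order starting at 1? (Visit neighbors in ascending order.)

BFS from vertex 1 (neighbors processed in ascending order):
Visit order: 1, 2, 3, 5, 8, 0, 4, 9, 6, 7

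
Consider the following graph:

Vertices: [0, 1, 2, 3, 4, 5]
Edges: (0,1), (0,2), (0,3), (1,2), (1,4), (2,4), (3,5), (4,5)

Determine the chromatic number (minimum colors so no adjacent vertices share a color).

The graph has a maximum clique of size 3 (lower bound on chromatic number).
A valid 3-coloring: {0: 0, 1: 1, 2: 2, 3: 1, 4: 0, 5: 2}.
Chromatic number = 3.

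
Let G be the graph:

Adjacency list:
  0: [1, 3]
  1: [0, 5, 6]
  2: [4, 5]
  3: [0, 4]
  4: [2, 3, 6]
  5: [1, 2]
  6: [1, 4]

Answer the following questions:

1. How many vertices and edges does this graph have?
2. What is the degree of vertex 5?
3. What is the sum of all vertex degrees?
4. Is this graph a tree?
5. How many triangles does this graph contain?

Count: 7 vertices, 8 edges.
Vertex 5 has neighbors [1, 2], degree = 2.
Handshaking lemma: 2 * 8 = 16.
A tree on 7 vertices has 6 edges. This graph has 8 edges (2 extra). Not a tree.
Number of triangles = 0.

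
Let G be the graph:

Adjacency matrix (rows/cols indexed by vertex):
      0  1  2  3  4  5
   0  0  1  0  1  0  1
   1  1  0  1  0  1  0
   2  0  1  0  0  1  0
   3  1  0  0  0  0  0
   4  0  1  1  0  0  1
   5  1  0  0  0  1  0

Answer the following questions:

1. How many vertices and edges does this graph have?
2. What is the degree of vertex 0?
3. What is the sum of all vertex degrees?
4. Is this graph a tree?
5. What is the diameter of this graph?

Count: 6 vertices, 7 edges.
Vertex 0 has neighbors [1, 3, 5], degree = 3.
Handshaking lemma: 2 * 7 = 14.
A tree on 6 vertices has 5 edges. This graph has 7 edges (2 extra). Not a tree.
Diameter (longest shortest path) = 3.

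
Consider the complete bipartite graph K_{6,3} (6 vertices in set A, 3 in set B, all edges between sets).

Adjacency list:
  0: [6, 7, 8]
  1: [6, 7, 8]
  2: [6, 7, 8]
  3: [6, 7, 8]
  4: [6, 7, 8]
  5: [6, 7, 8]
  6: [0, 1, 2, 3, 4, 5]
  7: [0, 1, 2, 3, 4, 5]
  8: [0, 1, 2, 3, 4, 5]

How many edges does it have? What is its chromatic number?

K_{6,3} has 6 * 3 = 18 edges.
Bipartite graphs have chromatic number 2 (color each partition differently).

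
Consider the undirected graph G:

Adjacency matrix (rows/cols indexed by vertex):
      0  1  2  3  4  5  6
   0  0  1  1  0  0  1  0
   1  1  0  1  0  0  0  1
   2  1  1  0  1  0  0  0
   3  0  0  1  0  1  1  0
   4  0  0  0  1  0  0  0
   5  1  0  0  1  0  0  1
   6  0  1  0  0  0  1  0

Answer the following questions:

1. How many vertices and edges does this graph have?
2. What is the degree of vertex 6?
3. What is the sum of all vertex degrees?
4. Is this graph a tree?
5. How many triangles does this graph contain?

Count: 7 vertices, 9 edges.
Vertex 6 has neighbors [1, 5], degree = 2.
Handshaking lemma: 2 * 9 = 18.
A tree on 7 vertices has 6 edges. This graph has 9 edges (3 extra). Not a tree.
Number of triangles = 1.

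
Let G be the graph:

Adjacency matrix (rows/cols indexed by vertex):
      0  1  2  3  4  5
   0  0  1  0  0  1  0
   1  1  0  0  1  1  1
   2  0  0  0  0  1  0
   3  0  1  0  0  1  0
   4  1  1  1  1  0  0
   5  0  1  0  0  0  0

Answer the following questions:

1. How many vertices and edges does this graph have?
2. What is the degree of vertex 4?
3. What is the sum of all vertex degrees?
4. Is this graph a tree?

Count: 6 vertices, 7 edges.
Vertex 4 has neighbors [0, 1, 2, 3], degree = 4.
Handshaking lemma: 2 * 7 = 14.
A tree on 6 vertices has 5 edges. This graph has 7 edges (2 extra). Not a tree.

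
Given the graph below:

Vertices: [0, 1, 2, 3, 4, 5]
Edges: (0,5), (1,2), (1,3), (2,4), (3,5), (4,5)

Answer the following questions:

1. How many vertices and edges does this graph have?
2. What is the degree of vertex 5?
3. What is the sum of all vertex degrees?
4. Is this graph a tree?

Count: 6 vertices, 6 edges.
Vertex 5 has neighbors [0, 3, 4], degree = 3.
Handshaking lemma: 2 * 6 = 12.
A tree on 6 vertices has 5 edges. This graph has 6 edges (1 extra). Not a tree.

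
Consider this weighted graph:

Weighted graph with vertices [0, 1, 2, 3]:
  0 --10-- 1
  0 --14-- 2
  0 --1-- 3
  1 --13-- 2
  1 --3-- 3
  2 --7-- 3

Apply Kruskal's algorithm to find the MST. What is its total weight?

Applying Kruskal's algorithm (sort edges by weight, add if no cycle):
  Add (0,3) w=1
  Add (1,3) w=3
  Add (2,3) w=7
  Skip (0,1) w=10 (creates cycle)
  Skip (1,2) w=13 (creates cycle)
  Skip (0,2) w=14 (creates cycle)
MST weight = 11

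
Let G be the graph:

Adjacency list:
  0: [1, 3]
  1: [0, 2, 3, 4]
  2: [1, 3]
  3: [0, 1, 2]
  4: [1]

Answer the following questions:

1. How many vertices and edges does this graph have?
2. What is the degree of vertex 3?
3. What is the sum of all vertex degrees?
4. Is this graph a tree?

Count: 5 vertices, 6 edges.
Vertex 3 has neighbors [0, 1, 2], degree = 3.
Handshaking lemma: 2 * 6 = 12.
A tree on 5 vertices has 4 edges. This graph has 6 edges (2 extra). Not a tree.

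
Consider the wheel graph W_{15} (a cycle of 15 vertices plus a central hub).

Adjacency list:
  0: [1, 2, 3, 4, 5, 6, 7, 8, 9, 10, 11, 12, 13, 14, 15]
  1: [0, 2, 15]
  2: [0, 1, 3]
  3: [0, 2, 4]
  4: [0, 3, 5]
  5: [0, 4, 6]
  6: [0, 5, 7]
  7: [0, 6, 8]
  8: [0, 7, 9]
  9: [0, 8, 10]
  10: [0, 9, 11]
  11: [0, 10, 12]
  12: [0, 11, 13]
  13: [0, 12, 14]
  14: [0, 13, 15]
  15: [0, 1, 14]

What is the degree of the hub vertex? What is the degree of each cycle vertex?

The hub connects to all 15 cycle vertices, so deg(hub) = 15.
Each cycle vertex connects to 2 neighbors on the cycle plus the hub, so deg(cycle vertex) = 3.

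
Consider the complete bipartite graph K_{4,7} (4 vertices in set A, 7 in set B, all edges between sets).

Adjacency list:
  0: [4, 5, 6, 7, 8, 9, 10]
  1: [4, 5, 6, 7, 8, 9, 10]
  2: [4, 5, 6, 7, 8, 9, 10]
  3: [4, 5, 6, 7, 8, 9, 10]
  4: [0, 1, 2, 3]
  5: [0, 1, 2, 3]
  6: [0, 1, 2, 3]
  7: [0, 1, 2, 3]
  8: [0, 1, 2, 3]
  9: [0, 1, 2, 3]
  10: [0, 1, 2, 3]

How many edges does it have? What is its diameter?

K_{4,7} has 4 * 7 = 28 edges.
Any vertex reaches any opposite-side vertex in 1 step; same-side vertices reach in 2 steps via any opposite-side vertex.
Diameter = 2.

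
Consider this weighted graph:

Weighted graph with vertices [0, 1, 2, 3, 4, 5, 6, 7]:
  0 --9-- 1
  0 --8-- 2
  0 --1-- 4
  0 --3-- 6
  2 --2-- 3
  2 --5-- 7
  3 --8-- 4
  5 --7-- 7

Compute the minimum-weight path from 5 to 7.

Using Dijkstra's algorithm from vertex 5:
Shortest path: 5 -> 7
Total weight: 7 = 7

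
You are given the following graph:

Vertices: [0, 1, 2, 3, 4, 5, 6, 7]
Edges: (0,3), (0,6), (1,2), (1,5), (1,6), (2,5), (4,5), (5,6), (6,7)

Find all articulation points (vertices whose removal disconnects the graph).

An articulation point is a vertex whose removal disconnects the graph.
Articulation points: [0, 5, 6]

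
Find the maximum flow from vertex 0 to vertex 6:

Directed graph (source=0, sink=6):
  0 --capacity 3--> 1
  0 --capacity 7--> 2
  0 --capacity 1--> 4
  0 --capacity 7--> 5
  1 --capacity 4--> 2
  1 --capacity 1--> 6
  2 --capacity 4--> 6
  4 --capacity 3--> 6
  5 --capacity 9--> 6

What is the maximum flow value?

Computing max flow:
  Flow on (0->1): 1/3
  Flow on (0->2): 4/7
  Flow on (0->4): 1/1
  Flow on (0->5): 7/7
  Flow on (1->6): 1/1
  Flow on (2->6): 4/4
  Flow on (4->6): 1/3
  Flow on (5->6): 7/9
Maximum flow = 13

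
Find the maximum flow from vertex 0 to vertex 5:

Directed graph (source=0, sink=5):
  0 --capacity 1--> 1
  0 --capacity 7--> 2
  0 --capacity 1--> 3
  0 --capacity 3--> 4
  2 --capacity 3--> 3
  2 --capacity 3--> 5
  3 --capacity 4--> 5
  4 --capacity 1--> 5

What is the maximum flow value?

Computing max flow:
  Flow on (0->2): 6/7
  Flow on (0->3): 1/1
  Flow on (0->4): 1/3
  Flow on (2->3): 3/3
  Flow on (2->5): 3/3
  Flow on (3->5): 4/4
  Flow on (4->5): 1/1
Maximum flow = 8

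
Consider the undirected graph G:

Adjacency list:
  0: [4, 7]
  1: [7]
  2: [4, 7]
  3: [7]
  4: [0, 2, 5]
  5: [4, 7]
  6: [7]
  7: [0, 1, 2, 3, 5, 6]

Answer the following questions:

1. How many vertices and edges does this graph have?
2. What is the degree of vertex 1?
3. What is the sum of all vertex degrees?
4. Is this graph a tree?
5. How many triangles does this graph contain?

Count: 8 vertices, 9 edges.
Vertex 1 has neighbors [7], degree = 1.
Handshaking lemma: 2 * 9 = 18.
A tree on 8 vertices has 7 edges. This graph has 9 edges (2 extra). Not a tree.
Number of triangles = 0.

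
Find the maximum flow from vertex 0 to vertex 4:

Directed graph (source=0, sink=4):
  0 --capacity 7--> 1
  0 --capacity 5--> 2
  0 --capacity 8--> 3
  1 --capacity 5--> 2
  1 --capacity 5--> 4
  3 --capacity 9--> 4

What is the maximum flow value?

Computing max flow:
  Flow on (0->1): 5/7
  Flow on (0->3): 8/8
  Flow on (1->4): 5/5
  Flow on (3->4): 8/9
Maximum flow = 13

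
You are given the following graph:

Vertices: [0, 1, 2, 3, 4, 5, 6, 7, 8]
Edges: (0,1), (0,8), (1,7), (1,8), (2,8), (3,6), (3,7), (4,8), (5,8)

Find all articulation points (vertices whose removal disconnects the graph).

An articulation point is a vertex whose removal disconnects the graph.
Articulation points: [1, 3, 7, 8]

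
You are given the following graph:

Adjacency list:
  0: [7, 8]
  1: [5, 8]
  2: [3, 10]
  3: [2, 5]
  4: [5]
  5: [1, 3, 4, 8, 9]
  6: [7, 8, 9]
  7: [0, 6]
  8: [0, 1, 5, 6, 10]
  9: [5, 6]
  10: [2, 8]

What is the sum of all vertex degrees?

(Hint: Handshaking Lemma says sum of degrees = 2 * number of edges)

Count edges: 14 edges.
By Handshaking Lemma: sum of degrees = 2 * 14 = 28.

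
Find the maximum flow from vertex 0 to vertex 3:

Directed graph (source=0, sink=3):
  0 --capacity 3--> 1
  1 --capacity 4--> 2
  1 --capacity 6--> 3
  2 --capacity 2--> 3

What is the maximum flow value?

Computing max flow:
  Flow on (0->1): 3/3
  Flow on (1->3): 3/6
Maximum flow = 3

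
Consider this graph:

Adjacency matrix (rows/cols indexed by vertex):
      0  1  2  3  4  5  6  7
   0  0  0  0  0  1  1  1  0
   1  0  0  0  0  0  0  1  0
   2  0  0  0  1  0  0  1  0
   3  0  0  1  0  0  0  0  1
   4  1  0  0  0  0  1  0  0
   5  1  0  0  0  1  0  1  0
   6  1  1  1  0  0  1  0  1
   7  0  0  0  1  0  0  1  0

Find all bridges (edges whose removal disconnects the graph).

A bridge is an edge whose removal increases the number of connected components.
Bridges found: (1,6)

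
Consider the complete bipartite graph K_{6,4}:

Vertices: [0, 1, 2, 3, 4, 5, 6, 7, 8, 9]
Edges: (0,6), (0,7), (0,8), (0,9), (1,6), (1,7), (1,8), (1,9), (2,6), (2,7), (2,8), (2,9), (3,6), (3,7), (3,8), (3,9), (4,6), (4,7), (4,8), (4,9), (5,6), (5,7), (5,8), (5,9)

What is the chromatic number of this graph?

K_{6,4} is bipartite: vertices split into two independent sets of size 6 and 4.
Color one set 0, the other 1. No adjacent vertices share a color.
Chromatic number = 2.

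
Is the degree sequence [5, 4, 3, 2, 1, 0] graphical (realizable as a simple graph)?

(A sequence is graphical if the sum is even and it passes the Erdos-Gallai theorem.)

Sum of degrees = 15. Sum is odd, so the sequence is NOT graphical.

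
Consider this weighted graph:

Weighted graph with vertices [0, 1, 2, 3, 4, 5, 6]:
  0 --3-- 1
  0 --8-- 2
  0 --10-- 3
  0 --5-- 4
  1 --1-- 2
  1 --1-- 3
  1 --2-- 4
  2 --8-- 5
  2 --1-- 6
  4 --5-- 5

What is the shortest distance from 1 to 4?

Using Dijkstra's algorithm from vertex 1:
Shortest path: 1 -> 4
Total weight: 2 = 2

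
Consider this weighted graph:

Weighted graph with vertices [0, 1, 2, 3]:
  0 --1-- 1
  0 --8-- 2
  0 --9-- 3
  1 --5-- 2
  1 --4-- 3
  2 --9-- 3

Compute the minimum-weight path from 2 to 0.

Using Dijkstra's algorithm from vertex 2:
Shortest path: 2 -> 1 -> 0
Total weight: 5 + 1 = 6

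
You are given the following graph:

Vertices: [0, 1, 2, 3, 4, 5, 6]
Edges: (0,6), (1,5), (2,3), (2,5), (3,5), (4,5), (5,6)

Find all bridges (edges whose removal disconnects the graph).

A bridge is an edge whose removal increases the number of connected components.
Bridges found: (0,6), (1,5), (4,5), (5,6)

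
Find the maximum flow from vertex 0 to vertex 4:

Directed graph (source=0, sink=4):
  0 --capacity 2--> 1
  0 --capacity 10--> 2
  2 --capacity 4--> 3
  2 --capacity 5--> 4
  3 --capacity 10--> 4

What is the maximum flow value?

Computing max flow:
  Flow on (0->2): 9/10
  Flow on (2->3): 4/4
  Flow on (2->4): 5/5
  Flow on (3->4): 4/10
Maximum flow = 9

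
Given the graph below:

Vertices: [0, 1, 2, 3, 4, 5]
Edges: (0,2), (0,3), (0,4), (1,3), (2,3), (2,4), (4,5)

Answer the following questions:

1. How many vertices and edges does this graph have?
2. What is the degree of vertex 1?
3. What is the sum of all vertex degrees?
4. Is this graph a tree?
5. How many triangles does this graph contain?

Count: 6 vertices, 7 edges.
Vertex 1 has neighbors [3], degree = 1.
Handshaking lemma: 2 * 7 = 14.
A tree on 6 vertices has 5 edges. This graph has 7 edges (2 extra). Not a tree.
Number of triangles = 2.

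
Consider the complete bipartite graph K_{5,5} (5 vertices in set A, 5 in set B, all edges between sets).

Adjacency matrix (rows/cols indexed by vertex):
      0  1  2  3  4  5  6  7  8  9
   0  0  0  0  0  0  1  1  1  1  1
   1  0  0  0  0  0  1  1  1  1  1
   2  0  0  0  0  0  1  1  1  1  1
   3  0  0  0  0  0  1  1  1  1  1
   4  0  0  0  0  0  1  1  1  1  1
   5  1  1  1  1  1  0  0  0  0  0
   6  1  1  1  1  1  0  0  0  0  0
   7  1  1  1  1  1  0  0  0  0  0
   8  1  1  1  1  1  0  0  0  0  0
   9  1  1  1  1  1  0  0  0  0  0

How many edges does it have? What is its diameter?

K_{5,5} has 5 * 5 = 25 edges.
Any vertex reaches any opposite-side vertex in 1 step; same-side vertices reach in 2 steps via any opposite-side vertex.
Diameter = 2.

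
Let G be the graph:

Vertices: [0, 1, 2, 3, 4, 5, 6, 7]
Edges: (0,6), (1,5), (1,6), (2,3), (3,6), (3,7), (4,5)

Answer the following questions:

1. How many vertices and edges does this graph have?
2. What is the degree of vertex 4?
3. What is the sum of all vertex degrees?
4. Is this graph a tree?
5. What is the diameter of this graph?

Count: 8 vertices, 7 edges.
Vertex 4 has neighbors [5], degree = 1.
Handshaking lemma: 2 * 7 = 14.
A graph is a tree iff it is connected and has exactly n-1 edges. This graph is connected (all 8 vertices in one component) and has 8-1 = 7 edges. It is a tree.
Diameter (longest shortest path) = 5.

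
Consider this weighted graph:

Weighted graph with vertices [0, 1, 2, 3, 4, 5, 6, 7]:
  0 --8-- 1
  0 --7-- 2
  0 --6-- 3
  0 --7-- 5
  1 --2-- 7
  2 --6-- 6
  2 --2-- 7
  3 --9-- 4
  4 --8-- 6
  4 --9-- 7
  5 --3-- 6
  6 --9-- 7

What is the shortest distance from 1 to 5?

Using Dijkstra's algorithm from vertex 1:
Shortest path: 1 -> 7 -> 2 -> 6 -> 5
Total weight: 2 + 2 + 6 + 3 = 13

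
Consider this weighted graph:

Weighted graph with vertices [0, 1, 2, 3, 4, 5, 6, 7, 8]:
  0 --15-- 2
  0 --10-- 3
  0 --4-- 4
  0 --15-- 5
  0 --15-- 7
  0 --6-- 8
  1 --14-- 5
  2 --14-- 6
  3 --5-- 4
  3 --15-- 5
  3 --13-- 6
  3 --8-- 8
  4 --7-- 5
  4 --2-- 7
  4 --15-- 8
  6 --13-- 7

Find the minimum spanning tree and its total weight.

Applying Kruskal's algorithm (sort edges by weight, add if no cycle):
  Add (4,7) w=2
  Add (0,4) w=4
  Add (3,4) w=5
  Add (0,8) w=6
  Add (4,5) w=7
  Skip (3,8) w=8 (creates cycle)
  Skip (0,3) w=10 (creates cycle)
  Add (3,6) w=13
  Skip (6,7) w=13 (creates cycle)
  Add (1,5) w=14
  Add (2,6) w=14
  Skip (0,5) w=15 (creates cycle)
  Skip (0,7) w=15 (creates cycle)
  Skip (0,2) w=15 (creates cycle)
  Skip (3,5) w=15 (creates cycle)
  Skip (4,8) w=15 (creates cycle)
MST weight = 65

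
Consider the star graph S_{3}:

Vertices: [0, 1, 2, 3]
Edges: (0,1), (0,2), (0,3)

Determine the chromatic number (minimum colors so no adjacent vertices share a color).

S_{3} has one hub adjacent to 3 leaves; leaves are pairwise non-adjacent.
Color the hub 0 and every leaf 1.
Chromatic number = 2.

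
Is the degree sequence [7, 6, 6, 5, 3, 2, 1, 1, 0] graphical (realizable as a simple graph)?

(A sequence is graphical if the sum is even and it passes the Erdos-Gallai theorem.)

Sum of degrees = 31. Sum is odd, so the sequence is NOT graphical.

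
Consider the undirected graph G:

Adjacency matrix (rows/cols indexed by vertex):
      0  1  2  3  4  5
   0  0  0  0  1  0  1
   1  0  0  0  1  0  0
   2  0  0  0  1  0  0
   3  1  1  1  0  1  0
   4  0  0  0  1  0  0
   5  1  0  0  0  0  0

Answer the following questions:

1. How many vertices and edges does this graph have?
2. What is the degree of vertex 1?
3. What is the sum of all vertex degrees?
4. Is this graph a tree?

Count: 6 vertices, 5 edges.
Vertex 1 has neighbors [3], degree = 1.
Handshaking lemma: 2 * 5 = 10.
A graph is a tree iff it is connected and has exactly n-1 edges. This graph is connected (all 6 vertices in one component) and has 6-1 = 5 edges. It is a tree.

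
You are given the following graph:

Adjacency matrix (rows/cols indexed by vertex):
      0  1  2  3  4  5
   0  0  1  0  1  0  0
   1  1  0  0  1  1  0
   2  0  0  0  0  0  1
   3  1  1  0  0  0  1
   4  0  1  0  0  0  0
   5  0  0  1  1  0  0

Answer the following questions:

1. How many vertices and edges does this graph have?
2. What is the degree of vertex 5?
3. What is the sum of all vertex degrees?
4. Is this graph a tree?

Count: 6 vertices, 6 edges.
Vertex 5 has neighbors [2, 3], degree = 2.
Handshaking lemma: 2 * 6 = 12.
A tree on 6 vertices has 5 edges. This graph has 6 edges (1 extra). Not a tree.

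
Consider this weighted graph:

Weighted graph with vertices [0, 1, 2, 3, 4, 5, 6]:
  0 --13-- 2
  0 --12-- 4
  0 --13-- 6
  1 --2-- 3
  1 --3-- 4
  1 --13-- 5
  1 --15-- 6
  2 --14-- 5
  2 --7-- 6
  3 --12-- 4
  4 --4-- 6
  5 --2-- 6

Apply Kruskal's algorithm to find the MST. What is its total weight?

Applying Kruskal's algorithm (sort edges by weight, add if no cycle):
  Add (1,3) w=2
  Add (5,6) w=2
  Add (1,4) w=3
  Add (4,6) w=4
  Add (2,6) w=7
  Add (0,4) w=12
  Skip (3,4) w=12 (creates cycle)
  Skip (0,6) w=13 (creates cycle)
  Skip (0,2) w=13 (creates cycle)
  Skip (1,5) w=13 (creates cycle)
  Skip (2,5) w=14 (creates cycle)
  Skip (1,6) w=15 (creates cycle)
MST weight = 30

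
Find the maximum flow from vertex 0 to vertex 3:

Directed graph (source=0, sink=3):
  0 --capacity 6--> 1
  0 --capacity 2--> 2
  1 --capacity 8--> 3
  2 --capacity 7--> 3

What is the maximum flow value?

Computing max flow:
  Flow on (0->1): 6/6
  Flow on (0->2): 2/2
  Flow on (1->3): 6/8
  Flow on (2->3): 2/7
Maximum flow = 8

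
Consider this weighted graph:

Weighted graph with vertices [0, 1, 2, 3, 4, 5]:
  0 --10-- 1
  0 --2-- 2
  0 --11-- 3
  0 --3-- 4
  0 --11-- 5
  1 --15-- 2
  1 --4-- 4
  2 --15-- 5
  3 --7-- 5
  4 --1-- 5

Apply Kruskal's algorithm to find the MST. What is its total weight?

Applying Kruskal's algorithm (sort edges by weight, add if no cycle):
  Add (4,5) w=1
  Add (0,2) w=2
  Add (0,4) w=3
  Add (1,4) w=4
  Add (3,5) w=7
  Skip (0,1) w=10 (creates cycle)
  Skip (0,5) w=11 (creates cycle)
  Skip (0,3) w=11 (creates cycle)
  Skip (1,2) w=15 (creates cycle)
  Skip (2,5) w=15 (creates cycle)
MST weight = 17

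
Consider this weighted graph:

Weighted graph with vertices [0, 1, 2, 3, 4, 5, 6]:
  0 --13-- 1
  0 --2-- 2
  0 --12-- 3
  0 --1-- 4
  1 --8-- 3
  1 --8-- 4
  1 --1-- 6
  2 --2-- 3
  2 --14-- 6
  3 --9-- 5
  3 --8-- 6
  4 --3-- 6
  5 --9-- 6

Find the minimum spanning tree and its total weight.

Applying Kruskal's algorithm (sort edges by weight, add if no cycle):
  Add (0,4) w=1
  Add (1,6) w=1
  Add (0,2) w=2
  Add (2,3) w=2
  Add (4,6) w=3
  Skip (1,4) w=8 (creates cycle)
  Skip (1,3) w=8 (creates cycle)
  Skip (3,6) w=8 (creates cycle)
  Add (3,5) w=9
  Skip (5,6) w=9 (creates cycle)
  Skip (0,3) w=12 (creates cycle)
  Skip (0,1) w=13 (creates cycle)
  Skip (2,6) w=14 (creates cycle)
MST weight = 18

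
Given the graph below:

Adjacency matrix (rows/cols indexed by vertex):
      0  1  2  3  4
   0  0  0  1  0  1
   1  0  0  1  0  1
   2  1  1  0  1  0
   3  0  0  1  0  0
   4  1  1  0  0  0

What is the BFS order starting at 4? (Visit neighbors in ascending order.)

BFS from vertex 4 (neighbors processed in ascending order):
Visit order: 4, 0, 1, 2, 3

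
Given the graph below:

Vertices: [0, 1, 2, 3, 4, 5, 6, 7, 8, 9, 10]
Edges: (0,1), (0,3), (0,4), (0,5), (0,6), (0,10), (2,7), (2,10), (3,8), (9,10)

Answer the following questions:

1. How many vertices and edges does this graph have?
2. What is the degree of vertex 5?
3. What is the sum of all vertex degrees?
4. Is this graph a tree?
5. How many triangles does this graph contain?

Count: 11 vertices, 10 edges.
Vertex 5 has neighbors [0], degree = 1.
Handshaking lemma: 2 * 10 = 20.
A graph is a tree iff it is connected and has exactly n-1 edges. This graph is connected (all 11 vertices in one component) and has 11-1 = 10 edges. It is a tree.
Number of triangles = 0.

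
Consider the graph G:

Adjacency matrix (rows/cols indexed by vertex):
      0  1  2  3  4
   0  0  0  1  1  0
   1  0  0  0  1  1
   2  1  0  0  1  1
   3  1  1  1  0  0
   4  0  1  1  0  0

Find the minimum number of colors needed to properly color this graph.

The graph has a maximum clique of size 3 (lower bound on chromatic number).
A valid 3-coloring: {0: 2, 1: 0, 2: 0, 3: 1, 4: 1}.
Chromatic number = 3.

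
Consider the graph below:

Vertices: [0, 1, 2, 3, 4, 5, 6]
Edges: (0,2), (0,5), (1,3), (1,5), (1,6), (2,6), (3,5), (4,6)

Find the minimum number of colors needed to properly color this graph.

The graph has a maximum clique of size 3 (lower bound on chromatic number).
A valid 3-coloring: {0: 0, 1: 0, 2: 2, 3: 2, 4: 0, 5: 1, 6: 1}.
Chromatic number = 3.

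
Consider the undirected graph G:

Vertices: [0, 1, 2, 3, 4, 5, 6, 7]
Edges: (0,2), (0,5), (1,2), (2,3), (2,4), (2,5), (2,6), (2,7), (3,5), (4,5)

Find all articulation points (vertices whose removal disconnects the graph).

An articulation point is a vertex whose removal disconnects the graph.
Articulation points: [2]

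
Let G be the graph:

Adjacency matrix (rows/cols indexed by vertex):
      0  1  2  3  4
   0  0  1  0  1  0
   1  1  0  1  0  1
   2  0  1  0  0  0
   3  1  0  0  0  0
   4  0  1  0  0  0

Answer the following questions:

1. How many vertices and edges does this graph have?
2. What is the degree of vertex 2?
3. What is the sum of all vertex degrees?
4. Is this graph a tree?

Count: 5 vertices, 4 edges.
Vertex 2 has neighbors [1], degree = 1.
Handshaking lemma: 2 * 4 = 8.
A graph is a tree iff it is connected and has exactly n-1 edges. This graph is connected (all 5 vertices in one component) and has 5-1 = 4 edges. It is a tree.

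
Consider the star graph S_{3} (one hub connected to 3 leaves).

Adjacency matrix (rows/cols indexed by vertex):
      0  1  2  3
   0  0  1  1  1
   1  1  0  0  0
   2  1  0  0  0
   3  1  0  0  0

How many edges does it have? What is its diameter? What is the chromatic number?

Star graph S_{3}: the hub connects to all 3 leaves.
Edges = 3.
Diameter = 2 (any leaf to hub is 1, leaf to leaf through hub is 2).
Star graphs are bipartite (hub vs leaves), so chromatic number = 2.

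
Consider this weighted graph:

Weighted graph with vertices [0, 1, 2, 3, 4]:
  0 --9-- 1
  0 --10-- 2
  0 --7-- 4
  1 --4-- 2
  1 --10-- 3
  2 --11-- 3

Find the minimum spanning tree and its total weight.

Applying Kruskal's algorithm (sort edges by weight, add if no cycle):
  Add (1,2) w=4
  Add (0,4) w=7
  Add (0,1) w=9
  Skip (0,2) w=10 (creates cycle)
  Add (1,3) w=10
  Skip (2,3) w=11 (creates cycle)
MST weight = 30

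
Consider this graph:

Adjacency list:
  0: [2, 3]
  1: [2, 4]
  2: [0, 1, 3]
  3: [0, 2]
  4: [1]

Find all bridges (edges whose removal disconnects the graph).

A bridge is an edge whose removal increases the number of connected components.
Bridges found: (1,2), (1,4)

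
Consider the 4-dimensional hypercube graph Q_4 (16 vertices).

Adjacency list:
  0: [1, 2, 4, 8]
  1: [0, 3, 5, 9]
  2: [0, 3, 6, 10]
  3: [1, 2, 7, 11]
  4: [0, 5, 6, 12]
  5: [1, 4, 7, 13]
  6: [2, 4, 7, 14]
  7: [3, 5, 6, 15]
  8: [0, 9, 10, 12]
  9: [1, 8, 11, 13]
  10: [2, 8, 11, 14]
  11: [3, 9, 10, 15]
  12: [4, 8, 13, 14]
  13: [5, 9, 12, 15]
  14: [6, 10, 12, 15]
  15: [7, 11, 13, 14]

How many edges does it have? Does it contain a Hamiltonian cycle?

Q_4 has 16 * 4 / 2 = 32 edges.
Q_4 (d >= 2) always has a Hamiltonian cycle: a 4-bit cyclic Gray code visits every vertex exactly once and returns to the start.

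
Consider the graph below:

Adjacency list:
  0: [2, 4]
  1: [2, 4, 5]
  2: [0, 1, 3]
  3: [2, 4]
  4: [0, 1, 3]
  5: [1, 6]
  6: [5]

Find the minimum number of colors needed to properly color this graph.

The graph has a maximum clique of size 2 (lower bound on chromatic number).
A valid 2-coloring: {0: 0, 1: 0, 2: 1, 3: 0, 4: 1, 5: 1, 6: 0}.
Chromatic number = 2.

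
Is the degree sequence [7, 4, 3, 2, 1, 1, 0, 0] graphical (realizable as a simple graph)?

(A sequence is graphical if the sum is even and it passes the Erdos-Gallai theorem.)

Sum of degrees = 18. Sum is even but fails Erdos-Gallai. The sequence is NOT graphical.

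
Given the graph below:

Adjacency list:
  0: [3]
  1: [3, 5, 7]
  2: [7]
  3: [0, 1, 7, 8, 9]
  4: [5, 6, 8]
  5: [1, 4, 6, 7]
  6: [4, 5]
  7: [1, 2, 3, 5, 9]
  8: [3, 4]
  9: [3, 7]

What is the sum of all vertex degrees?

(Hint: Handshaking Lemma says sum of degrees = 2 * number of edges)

Count edges: 14 edges.
By Handshaking Lemma: sum of degrees = 2 * 14 = 28.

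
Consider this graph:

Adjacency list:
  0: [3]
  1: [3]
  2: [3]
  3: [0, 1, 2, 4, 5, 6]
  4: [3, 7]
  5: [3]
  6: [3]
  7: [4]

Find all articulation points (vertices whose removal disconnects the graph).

An articulation point is a vertex whose removal disconnects the graph.
Articulation points: [3, 4]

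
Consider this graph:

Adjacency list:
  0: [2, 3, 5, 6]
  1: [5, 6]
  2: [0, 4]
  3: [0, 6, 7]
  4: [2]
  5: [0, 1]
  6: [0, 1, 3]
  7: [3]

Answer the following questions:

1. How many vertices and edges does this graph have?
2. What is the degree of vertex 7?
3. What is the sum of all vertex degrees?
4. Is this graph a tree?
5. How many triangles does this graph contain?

Count: 8 vertices, 9 edges.
Vertex 7 has neighbors [3], degree = 1.
Handshaking lemma: 2 * 9 = 18.
A tree on 8 vertices has 7 edges. This graph has 9 edges (2 extra). Not a tree.
Number of triangles = 1.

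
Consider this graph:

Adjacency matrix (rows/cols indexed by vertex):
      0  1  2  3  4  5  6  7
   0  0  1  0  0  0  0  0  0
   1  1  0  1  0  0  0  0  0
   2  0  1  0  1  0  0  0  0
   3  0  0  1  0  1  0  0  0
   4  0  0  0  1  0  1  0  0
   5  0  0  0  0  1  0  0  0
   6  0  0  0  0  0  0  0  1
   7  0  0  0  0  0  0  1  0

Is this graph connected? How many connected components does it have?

Checking connectivity: the graph has 2 connected component(s).
Components: [[0, 1, 2, 3, 4, 5], [6, 7]]. The graph is NOT connected.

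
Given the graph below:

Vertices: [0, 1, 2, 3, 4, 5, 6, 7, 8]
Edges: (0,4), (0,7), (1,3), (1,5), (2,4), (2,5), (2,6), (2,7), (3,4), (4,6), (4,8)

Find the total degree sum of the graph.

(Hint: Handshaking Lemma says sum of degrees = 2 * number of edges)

Count edges: 11 edges.
By Handshaking Lemma: sum of degrees = 2 * 11 = 22.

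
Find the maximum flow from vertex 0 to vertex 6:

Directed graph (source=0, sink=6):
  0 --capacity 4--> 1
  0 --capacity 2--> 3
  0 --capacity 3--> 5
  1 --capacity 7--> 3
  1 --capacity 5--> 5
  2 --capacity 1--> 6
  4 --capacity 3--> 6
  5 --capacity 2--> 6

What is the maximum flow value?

Computing max flow:
  Flow on (0->5): 2/3
  Flow on (5->6): 2/2
Maximum flow = 2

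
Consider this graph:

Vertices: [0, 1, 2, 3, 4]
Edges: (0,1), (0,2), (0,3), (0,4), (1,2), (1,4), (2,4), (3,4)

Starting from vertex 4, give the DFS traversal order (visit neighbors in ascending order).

DFS from vertex 4 (neighbors processed in ascending order):
Visit order: 4, 0, 1, 2, 3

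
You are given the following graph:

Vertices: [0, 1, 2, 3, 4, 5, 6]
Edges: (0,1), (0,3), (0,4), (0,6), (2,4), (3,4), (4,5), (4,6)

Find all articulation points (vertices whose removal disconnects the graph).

An articulation point is a vertex whose removal disconnects the graph.
Articulation points: [0, 4]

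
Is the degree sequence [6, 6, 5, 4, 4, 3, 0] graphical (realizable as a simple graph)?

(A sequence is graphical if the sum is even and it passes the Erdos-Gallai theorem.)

Sum of degrees = 28. Sum is even but fails Erdos-Gallai. The sequence is NOT graphical.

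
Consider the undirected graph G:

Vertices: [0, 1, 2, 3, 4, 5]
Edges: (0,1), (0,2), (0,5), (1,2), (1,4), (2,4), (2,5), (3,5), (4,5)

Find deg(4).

Vertex 4 has neighbors [1, 2, 5], so deg(4) = 3.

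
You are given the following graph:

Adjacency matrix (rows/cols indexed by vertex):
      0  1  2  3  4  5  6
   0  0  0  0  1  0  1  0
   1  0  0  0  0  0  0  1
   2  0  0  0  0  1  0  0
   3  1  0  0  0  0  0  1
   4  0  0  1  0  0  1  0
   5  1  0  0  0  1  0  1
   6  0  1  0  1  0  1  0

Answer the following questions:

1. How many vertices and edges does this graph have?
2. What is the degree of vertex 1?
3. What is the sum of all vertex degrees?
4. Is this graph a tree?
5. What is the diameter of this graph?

Count: 7 vertices, 7 edges.
Vertex 1 has neighbors [6], degree = 1.
Handshaking lemma: 2 * 7 = 14.
A tree on 7 vertices has 6 edges. This graph has 7 edges (1 extra). Not a tree.
Diameter (longest shortest path) = 4.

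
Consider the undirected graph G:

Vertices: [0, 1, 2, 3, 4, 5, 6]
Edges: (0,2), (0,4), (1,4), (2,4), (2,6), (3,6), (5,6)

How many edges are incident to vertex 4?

Vertex 4 has neighbors [0, 1, 2], so deg(4) = 3.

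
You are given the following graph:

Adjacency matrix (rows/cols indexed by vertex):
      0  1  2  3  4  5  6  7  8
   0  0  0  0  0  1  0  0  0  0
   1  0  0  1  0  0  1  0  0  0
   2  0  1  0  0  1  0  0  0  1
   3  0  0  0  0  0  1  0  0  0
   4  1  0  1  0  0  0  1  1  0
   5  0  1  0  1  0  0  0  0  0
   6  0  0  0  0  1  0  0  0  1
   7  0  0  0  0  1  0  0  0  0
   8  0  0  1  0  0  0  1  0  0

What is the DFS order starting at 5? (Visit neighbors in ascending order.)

DFS from vertex 5 (neighbors processed in ascending order):
Visit order: 5, 1, 2, 4, 0, 6, 8, 7, 3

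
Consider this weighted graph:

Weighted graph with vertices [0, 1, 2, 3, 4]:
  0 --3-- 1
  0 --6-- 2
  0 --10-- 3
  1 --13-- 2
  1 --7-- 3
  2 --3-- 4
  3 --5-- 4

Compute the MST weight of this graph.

Applying Kruskal's algorithm (sort edges by weight, add if no cycle):
  Add (0,1) w=3
  Add (2,4) w=3
  Add (3,4) w=5
  Add (0,2) w=6
  Skip (1,3) w=7 (creates cycle)
  Skip (0,3) w=10 (creates cycle)
  Skip (1,2) w=13 (creates cycle)
MST weight = 17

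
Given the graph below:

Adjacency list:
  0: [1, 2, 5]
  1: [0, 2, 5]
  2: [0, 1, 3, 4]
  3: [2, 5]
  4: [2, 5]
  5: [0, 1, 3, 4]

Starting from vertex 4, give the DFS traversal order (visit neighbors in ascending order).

DFS from vertex 4 (neighbors processed in ascending order):
Visit order: 4, 2, 0, 1, 5, 3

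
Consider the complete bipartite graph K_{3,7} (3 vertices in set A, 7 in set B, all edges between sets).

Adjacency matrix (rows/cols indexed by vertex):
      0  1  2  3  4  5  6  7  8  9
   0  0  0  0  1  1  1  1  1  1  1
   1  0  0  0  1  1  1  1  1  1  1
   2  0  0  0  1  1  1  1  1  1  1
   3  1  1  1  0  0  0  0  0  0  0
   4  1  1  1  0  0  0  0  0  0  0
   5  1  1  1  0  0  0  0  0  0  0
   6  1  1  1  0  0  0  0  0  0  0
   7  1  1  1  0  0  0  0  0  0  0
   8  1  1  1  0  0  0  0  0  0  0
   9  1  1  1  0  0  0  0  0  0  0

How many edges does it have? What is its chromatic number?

K_{3,7} has 3 * 7 = 21 edges.
Bipartite graphs have chromatic number 2 (color each partition differently).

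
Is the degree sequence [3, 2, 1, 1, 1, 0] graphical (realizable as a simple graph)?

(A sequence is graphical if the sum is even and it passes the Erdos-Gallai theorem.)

Sum of degrees = 8. Sum is even and passes Erdos-Gallai. The sequence IS graphical.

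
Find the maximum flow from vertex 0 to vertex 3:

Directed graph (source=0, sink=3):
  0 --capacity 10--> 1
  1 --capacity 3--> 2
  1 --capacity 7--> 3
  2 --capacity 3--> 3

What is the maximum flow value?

Computing max flow:
  Flow on (0->1): 10/10
  Flow on (1->2): 3/3
  Flow on (1->3): 7/7
  Flow on (2->3): 3/3
Maximum flow = 10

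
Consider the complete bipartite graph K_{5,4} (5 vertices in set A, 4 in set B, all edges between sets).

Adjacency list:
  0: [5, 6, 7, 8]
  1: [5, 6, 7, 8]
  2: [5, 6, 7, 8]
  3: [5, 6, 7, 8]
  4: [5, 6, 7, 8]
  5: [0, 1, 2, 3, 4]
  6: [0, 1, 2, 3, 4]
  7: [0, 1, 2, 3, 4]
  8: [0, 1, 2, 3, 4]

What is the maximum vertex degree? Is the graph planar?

Set-A vertices have degree 4; set-B vertices have degree 5. Maximum degree = max(5,4) = 5.
K_{5,4} contains K_{3,3} as a subgraph (since both sides have >= 3 vertices); by Kuratowski's theorem it is not planar.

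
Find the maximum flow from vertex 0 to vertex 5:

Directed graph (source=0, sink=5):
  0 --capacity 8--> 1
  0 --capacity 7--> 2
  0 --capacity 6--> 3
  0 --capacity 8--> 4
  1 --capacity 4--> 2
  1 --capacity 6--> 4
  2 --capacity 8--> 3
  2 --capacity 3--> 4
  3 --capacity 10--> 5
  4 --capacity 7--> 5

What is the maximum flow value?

Computing max flow:
  Flow on (0->1): 4/8
  Flow on (0->2): 7/7
  Flow on (0->3): 6/6
  Flow on (1->4): 4/6
  Flow on (2->3): 4/8
  Flow on (2->4): 3/3
  Flow on (3->5): 10/10
  Flow on (4->5): 7/7
Maximum flow = 17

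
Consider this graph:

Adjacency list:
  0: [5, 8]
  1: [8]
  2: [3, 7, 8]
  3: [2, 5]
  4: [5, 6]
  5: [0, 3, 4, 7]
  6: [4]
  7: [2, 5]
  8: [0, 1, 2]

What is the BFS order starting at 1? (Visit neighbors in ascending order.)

BFS from vertex 1 (neighbors processed in ascending order):
Visit order: 1, 8, 0, 2, 5, 3, 7, 4, 6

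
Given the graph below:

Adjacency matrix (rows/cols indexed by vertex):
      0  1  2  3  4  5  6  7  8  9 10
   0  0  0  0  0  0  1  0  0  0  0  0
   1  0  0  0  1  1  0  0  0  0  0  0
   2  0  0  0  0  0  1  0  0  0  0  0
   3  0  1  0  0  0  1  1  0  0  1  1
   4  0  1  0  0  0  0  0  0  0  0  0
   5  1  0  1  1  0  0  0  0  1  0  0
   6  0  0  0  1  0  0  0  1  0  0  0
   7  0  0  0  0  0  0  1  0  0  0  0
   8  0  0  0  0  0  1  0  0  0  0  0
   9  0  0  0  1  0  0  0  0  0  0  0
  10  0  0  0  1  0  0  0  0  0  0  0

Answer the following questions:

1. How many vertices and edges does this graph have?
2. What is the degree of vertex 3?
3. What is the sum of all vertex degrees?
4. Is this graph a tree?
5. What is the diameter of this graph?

Count: 11 vertices, 10 edges.
Vertex 3 has neighbors [1, 5, 6, 9, 10], degree = 5.
Handshaking lemma: 2 * 10 = 20.
A graph is a tree iff it is connected and has exactly n-1 edges. This graph is connected (all 11 vertices in one component) and has 11-1 = 10 edges. It is a tree.
Diameter (longest shortest path) = 4.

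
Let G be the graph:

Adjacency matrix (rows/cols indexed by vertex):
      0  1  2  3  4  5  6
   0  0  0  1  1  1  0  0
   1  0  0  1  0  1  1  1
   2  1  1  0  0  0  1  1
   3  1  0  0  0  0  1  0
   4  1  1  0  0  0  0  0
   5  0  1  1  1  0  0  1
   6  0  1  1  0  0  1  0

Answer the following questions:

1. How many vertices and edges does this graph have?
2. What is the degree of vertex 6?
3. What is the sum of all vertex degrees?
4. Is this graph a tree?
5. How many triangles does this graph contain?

Count: 7 vertices, 11 edges.
Vertex 6 has neighbors [1, 2, 5], degree = 3.
Handshaking lemma: 2 * 11 = 22.
A tree on 7 vertices has 6 edges. This graph has 11 edges (5 extra). Not a tree.
Number of triangles = 4.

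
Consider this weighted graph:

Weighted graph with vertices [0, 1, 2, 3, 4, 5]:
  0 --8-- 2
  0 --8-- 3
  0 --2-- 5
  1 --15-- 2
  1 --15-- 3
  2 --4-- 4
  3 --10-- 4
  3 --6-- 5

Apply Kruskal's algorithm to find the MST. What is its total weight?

Applying Kruskal's algorithm (sort edges by weight, add if no cycle):
  Add (0,5) w=2
  Add (2,4) w=4
  Add (3,5) w=6
  Skip (0,3) w=8 (creates cycle)
  Add (0,2) w=8
  Skip (3,4) w=10 (creates cycle)
  Add (1,3) w=15
  Skip (1,2) w=15 (creates cycle)
MST weight = 35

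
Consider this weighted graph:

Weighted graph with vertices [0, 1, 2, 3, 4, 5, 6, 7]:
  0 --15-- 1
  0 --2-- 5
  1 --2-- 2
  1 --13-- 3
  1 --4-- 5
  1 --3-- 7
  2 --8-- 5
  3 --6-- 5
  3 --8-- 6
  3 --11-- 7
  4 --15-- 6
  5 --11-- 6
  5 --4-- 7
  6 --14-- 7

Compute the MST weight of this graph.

Applying Kruskal's algorithm (sort edges by weight, add if no cycle):
  Add (0,5) w=2
  Add (1,2) w=2
  Add (1,7) w=3
  Add (1,5) w=4
  Skip (5,7) w=4 (creates cycle)
  Add (3,5) w=6
  Skip (2,5) w=8 (creates cycle)
  Add (3,6) w=8
  Skip (3,7) w=11 (creates cycle)
  Skip (5,6) w=11 (creates cycle)
  Skip (1,3) w=13 (creates cycle)
  Skip (6,7) w=14 (creates cycle)
  Skip (0,1) w=15 (creates cycle)
  Add (4,6) w=15
MST weight = 40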